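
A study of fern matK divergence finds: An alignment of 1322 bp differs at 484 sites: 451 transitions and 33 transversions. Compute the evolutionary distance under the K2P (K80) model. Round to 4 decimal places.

0.6270

P = 451/1322 ≈ 0.34115 and Q = 33/1322 ≈ 0.024962.
Under the Kimura two-parameter model, d = −½ ln(1 − 2P − Q) − ¼ ln(1 − 2Q).
1 − 2P − Q = 0.292738, giving −½ ln(0.292738) = 0.614239.
1 − 2Q = 0.950076, giving −¼ ln(0.950076) = 0.012803.
d = 0.614239 + 0.012803 = 0.627042.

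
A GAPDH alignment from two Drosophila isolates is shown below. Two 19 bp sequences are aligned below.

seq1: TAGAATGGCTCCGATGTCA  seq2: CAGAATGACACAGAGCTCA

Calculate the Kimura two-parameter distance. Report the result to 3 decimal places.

Of 19 sites, 2 differences are transitions and 4 are transversions, so P = 2/19 ≈ 0.105263 and Q = 4/19 ≈ 0.210526.
Under the Kimura two-parameter model, d = −½ ln(1 − 2P − Q) − ¼ ln(1 − 2Q).
1 − 2P − Q = 0.578948, giving −½ ln(0.578948) = 0.273271.
1 − 2Q = 0.578948, giving −¼ ln(0.578948) = 0.136636.
d = 0.273271 + 0.136636 = 0.409907.

0.410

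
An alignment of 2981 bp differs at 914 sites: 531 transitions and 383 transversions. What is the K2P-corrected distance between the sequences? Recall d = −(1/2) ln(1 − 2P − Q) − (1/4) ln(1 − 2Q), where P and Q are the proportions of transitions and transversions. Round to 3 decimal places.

0.406

P = 531/2981 ≈ 0.178128 and Q = 383/2981 ≈ 0.12848.
Under the Kimura two-parameter model, d = −½ ln(1 − 2P − Q) − ¼ ln(1 − 2Q).
1 − 2P − Q = 0.515264, giving −½ ln(0.515264) = 0.331538.
1 − 2Q = 0.74304, giving −¼ ln(0.74304) = 0.074251.
d = 0.331538 + 0.074251 = 0.405789.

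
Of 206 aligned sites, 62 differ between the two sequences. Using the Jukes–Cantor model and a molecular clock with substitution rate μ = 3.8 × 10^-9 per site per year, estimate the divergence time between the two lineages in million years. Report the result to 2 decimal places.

p = 62/206 ≈ 0.300971.
d = −(3/4) ln(1 − 4p/3) = −0.75 ln(1 − 0.401295) = −0.75 ln(0.598705)
  = −0.75 × (-0.512986) = 0.384740 substitutions/site.
Under a molecular clock d = 2μt, so t = d/(2μ) = 0.384740 / (2 × 3.8 × 10^-9) = 50.62 million years.

50.62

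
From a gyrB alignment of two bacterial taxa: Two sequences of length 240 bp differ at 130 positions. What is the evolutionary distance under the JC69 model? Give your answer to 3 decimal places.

p = 130/240 ≈ 0.541667.
d = −(3/4) ln(1 − 4p/3) = −0.75 ln(1 − 0.722223) = −0.75 ln(0.277777)
  = −0.75 × (-1.280937) = 0.960703 substitutions/site.

0.961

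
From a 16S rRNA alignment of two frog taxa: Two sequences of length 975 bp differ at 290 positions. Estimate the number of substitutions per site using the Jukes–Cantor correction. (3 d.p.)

p = 290/975 ≈ 0.297436.
d = −(3/4) ln(1 − 4p/3) = −0.75 ln(1 − 0.396581) = −0.75 ln(0.603419)
  = −0.75 × (-0.505143) = 0.378857 substitutions/site.

0.379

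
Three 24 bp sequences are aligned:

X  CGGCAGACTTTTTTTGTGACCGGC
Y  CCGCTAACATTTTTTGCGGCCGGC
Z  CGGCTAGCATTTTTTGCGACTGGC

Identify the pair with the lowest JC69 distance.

Y and Z

X–Y: 6/24 differ, p = 0.250, d = 0.304.
X–Z: 6/24 differ, p = 0.250, d = 0.304.
Y–Z: 4/24 differ, p = 0.167, d = 0.188.
The smallest distance is between Y and Z.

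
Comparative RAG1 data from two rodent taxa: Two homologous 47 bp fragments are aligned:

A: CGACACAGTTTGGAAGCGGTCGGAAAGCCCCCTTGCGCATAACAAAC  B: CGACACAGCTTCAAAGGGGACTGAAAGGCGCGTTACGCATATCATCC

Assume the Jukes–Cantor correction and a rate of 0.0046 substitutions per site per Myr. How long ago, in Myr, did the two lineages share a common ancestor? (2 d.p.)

37.51

The sequences differ at 13 of 47 sites, so p = 13/47 ≈ 0.276596.
d = −(3/4) ln(1 − 4p/3) = −0.75 ln(1 − 0.368795) = −0.75 ln(0.631205)
  = −0.75 × (-0.460125) = 0.345094 substitutions/site.
Under a molecular clock d = 2μt, so t = d/(2μ) = 0.345094 / (2 × 0.0046) = 37.51 Myr.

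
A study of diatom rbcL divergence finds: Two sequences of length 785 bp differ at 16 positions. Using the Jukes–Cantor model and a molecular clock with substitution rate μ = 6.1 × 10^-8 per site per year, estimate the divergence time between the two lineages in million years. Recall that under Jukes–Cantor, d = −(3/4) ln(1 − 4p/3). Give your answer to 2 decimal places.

p = 16/785 ≈ 0.020382.
d = −(3/4) ln(1 − 4p/3) = −0.75 ln(1 − 0.027176) = −0.75 ln(0.972824)
  = −0.75 × (-0.027552) = 0.020664 substitutions/site.
Under a molecular clock d = 2μt, so t = d/(2μ) = 0.020664 / (2 × 6.1 × 10^-8) = 0.17 million years.

0.17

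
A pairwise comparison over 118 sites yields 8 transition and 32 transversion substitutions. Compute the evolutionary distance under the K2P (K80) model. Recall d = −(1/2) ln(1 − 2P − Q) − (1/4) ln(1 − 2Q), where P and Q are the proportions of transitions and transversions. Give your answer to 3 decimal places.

P = 8/118 ≈ 0.067797 and Q = 32/118 ≈ 0.271186.
Under the Kimura two-parameter model, d = −½ ln(1 − 2P − Q) − ¼ ln(1 − 2Q).
1 − 2P − Q = 0.59322, giving −½ ln(0.59322) = 0.261095.
1 − 2Q = 0.457628, giving −¼ ln(0.457628) = 0.195425.
d = 0.261095 + 0.195425 = 0.456520.

0.457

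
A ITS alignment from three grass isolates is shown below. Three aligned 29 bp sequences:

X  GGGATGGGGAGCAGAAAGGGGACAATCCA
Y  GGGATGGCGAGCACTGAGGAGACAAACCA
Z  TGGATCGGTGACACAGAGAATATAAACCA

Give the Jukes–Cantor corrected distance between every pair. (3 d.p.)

X–Y: 6/29 sites differ → p ≈ 0.206897, d = −0.75 ln(1 − 0.275863) = 0.242081 ≈ 0.242.
X–Z: 12/29 sites differ → p ≈ 0.413793, d = −0.75 ln(1 − 0.551724) = 0.601760 ≈ 0.602.
Y–Z: 10/29 sites differ → p ≈ 0.344828, d = −0.75 ln(1 − 0.459771) = 0.461822 ≈ 0.462.

d(X,Y) = 0.242, d(X,Z) = 0.602, d(Y,Z) = 0.462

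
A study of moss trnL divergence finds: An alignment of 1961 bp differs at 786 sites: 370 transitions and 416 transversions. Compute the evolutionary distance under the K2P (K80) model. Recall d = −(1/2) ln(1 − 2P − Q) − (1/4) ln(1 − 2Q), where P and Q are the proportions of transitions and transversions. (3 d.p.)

P = 370/1961 ≈ 0.188679 and Q = 416/1961 ≈ 0.212137.
Under the Kimura two-parameter model, d = −½ ln(1 − 2P − Q) − ¼ ln(1 − 2Q).
1 − 2P − Q = 0.410505, giving −½ ln(0.410505) = 0.445184.
1 − 2Q = 0.575726, giving −¼ ln(0.575726) = 0.138031.
d = 0.445184 + 0.138031 = 0.583215.

0.583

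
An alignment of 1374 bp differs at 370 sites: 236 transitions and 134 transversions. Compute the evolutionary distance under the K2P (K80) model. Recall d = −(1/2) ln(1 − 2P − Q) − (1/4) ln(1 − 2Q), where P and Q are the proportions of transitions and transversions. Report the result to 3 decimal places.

P = 236/1374 ≈ 0.171761 and Q = 134/1374 ≈ 0.097525.
Under the Kimura two-parameter model, d = −½ ln(1 − 2P − Q) − ¼ ln(1 − 2Q).
1 − 2P − Q = 0.558953, giving −½ ln(0.558953) = 0.290845.
1 − 2Q = 0.80495, giving −¼ ln(0.80495) = 0.054244.
d = 0.290845 + 0.054244 = 0.345089.

0.345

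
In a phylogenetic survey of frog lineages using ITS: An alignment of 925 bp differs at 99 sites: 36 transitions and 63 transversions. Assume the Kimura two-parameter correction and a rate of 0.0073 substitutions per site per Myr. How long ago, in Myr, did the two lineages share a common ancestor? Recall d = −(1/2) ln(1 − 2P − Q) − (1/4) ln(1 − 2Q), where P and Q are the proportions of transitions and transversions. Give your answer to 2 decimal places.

P = 36/925 ≈ 0.038919 and Q = 63/925 ≈ 0.068108.
Under the Kimura two-parameter model, d = −½ ln(1 − 2P − Q) − ¼ ln(1 − 2Q).
1 − 2P − Q = 0.854054, giving −½ ln(0.854054) = 0.078880.
1 − 2Q = 0.863784, giving −¼ ln(0.863784) = 0.036608.
d = 0.078880 + 0.036608 = 0.115488.
Under a molecular clock d = 2μt, so t = d/(2μ) = 0.115488 / (2 × 0.0073) = 7.91 Myr.

7.91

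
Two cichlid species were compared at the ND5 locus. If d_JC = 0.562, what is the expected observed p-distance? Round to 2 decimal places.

0.40

p = (3/4)(1 − e^(−4d/3)) = 0.75 × (1 − e^(-0.749333)) = 0.75 × (1 − 0.472682) = 0.395489.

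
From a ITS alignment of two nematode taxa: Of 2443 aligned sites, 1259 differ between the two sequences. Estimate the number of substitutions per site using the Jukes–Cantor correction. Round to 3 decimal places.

0.871

p = 1259/2443 ≈ 0.51535.
d = −(3/4) ln(1 − 4p/3) = −0.75 ln(1 − 0.687133) = −0.75 ln(0.312867)
  = −0.75 × (-1.161977) = 0.871483 substitutions/site.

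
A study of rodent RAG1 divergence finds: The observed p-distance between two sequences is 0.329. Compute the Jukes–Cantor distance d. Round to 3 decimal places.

0.433

d = −(3/4) ln(1 − 4p/3) = −0.75 ln(1 − 0.438667) = −0.75 ln(0.561333)
  = −0.75 × (-0.577441) = 0.433081 substitutions/site.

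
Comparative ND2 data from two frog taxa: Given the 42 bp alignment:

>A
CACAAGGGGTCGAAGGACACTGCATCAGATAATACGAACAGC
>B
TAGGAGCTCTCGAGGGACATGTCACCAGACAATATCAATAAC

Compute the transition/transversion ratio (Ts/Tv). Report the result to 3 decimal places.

Transitions are A↔G and C↔T; transversions are all other mismatches.
Transitions: 9. Transversions: 7.
R = 9/7 = 1.285714… ≈ 1.286 (to 3 d.p.).

1.286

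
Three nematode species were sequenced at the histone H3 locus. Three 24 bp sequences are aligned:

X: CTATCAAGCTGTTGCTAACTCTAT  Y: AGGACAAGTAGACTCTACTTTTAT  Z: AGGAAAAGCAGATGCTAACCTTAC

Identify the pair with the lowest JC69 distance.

Y and Z

X–Y: 12/24 differ, p = 0.500, d = 0.824.
X–Z: 10/24 differ, p = 0.417, d = 0.608.
Y–Z: 8/24 differ, p = 0.333, d = 0.441.
The smallest distance is between Y and Z.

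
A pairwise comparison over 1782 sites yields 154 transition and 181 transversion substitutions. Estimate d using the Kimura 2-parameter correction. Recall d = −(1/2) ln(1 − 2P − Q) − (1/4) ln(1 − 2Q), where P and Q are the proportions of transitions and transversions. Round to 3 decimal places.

P = 154/1782 ≈ 0.08642 and Q = 181/1782 ≈ 0.101571.
Under the Kimura two-parameter model, d = −½ ln(1 − 2P − Q) − ¼ ln(1 − 2Q).
1 − 2P − Q = 0.725589, giving −½ ln(0.725589) = 0.160386.
1 − 2Q = 0.796858, giving −¼ ln(0.796858) = 0.056770.
d = 0.160386 + 0.056770 = 0.217156.

0.217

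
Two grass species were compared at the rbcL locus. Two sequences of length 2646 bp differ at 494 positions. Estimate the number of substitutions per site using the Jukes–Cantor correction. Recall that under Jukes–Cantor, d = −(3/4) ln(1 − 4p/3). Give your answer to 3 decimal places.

p = 494/2646 ≈ 0.186697.
d = −(3/4) ln(1 − 4p/3) = −0.75 ln(1 − 0.248929) = −0.75 ln(0.751071)
  = −0.75 × (-0.286255) = 0.214691 substitutions/site.

0.215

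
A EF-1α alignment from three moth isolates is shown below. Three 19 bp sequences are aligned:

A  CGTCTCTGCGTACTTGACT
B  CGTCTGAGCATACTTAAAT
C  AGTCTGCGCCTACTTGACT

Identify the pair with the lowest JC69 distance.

A and C

A–B: 5/19 differ, p = 0.263, d = 0.324.
A–C: 4/19 differ, p = 0.211, d = 0.247.
B–C: 5/19 differ, p = 0.263, d = 0.324.
The smallest distance is between A and C.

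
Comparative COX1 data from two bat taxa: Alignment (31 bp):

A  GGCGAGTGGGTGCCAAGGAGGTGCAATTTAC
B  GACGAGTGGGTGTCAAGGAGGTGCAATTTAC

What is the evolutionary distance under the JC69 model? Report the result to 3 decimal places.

The sequences differ at 2 of 31 sites (2, 13), so p = 2/31 ≈ 0.064516.
d = −(3/4) ln(1 − 4p/3) = −0.75 ln(1 − 0.086021) = −0.75 ln(0.913979)
  = −0.75 × (-0.089948) = 0.067461 substitutions/site.

0.067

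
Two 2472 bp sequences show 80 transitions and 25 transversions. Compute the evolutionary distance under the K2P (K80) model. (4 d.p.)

P = 80/2472 ≈ 0.032362 and Q = 25/2472 ≈ 0.010113.
Under the Kimura two-parameter model, d = −½ ln(1 − 2P − Q) − ¼ ln(1 − 2Q).
1 − 2P − Q = 0.925163, giving −½ ln(0.925163) = 0.038893.
1 − 2Q = 0.979774, giving −¼ ln(0.979774) = 0.005108.
d = 0.038893 + 0.005108 = 0.044001.

0.0440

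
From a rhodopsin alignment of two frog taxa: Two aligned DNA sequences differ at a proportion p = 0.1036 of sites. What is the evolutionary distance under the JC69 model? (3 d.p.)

0.111

d = −(3/4) ln(1 − 4p/3) = −0.75 ln(1 − 0.138133) = −0.75 ln(0.861867)
  = −0.75 × (-0.148654) = 0.111491 substitutions/site.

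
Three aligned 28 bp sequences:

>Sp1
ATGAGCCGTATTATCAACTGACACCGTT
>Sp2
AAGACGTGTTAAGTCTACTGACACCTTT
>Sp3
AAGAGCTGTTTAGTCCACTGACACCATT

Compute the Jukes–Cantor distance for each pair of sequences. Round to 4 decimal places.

d(Sp1,Sp2) = 0.4850, d(Sp1,Sp3) = 0.3041, d(Sp2,Sp3) = 0.2040

Sp1–Sp2: 10/28 sites differ → p ≈ 0.357143, d = −0.75 ln(1 − 0.476191) = 0.484971 ≈ 0.4850.
Sp1–Sp3: 7/28 sites differ → p = 0.25, d = −0.75 ln(1 − 0.333333) = 0.304098 ≈ 0.3041.
Sp2–Sp3: 5/28 sites differ → p ≈ 0.178571, d = −0.75 ln(1 − 0.238095) = 0.203950 ≈ 0.2040.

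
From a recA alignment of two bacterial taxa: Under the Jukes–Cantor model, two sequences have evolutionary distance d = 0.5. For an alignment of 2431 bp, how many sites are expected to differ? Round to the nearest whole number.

Invert JC69: p = (3/4)(1 − e^(−4d/3)) = 0.75 × (1 − e^(-0.666667)) = 0.75 × (1 − 0.513417) = 0.364937.
Expected differing sites = pL ≈ 0.364937 × 2431 = 887.161847 ≈ 887.

887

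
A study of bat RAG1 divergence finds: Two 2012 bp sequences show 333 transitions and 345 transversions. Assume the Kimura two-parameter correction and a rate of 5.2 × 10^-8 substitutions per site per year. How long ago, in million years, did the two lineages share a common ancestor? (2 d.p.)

4.37

P = 333/2012 ≈ 0.165507 and Q = 345/2012 ≈ 0.171471.
Under the Kimura two-parameter model, d = −½ ln(1 − 2P − Q) − ¼ ln(1 − 2Q).
1 − 2P − Q = 0.497515, giving −½ ln(0.497515) = 0.349065.
1 − 2Q = 0.657058, giving −¼ ln(0.657058) = 0.104996.
d = 0.349065 + 0.104996 = 0.454061.
Under a molecular clock d = 2μt, so t = d/(2μ) = 0.454061 / (2 × 5.2 × 10^-8) = 4.37 million years.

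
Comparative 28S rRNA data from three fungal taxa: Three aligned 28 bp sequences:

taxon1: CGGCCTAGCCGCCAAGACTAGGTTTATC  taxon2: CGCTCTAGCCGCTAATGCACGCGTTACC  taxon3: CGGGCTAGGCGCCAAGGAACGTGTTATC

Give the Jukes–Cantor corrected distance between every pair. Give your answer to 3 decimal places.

d(taxon1,taxon2) = 0.485, d(taxon1,taxon3) = 0.360, d(taxon2,taxon3) = 0.360

taxon1–taxon2: 10/28 sites differ → p ≈ 0.357143, d = −0.75 ln(1 − 0.476191) = 0.484971 ≈ 0.485.
taxon1–taxon3: 8/28 sites differ → p ≈ 0.285714, d = −0.75 ln(1 − 0.380952) = 0.359679 ≈ 0.360.
taxon2–taxon3: 8/28 sites differ → p ≈ 0.285714, d = −0.75 ln(1 − 0.380952) = 0.359679 ≈ 0.360.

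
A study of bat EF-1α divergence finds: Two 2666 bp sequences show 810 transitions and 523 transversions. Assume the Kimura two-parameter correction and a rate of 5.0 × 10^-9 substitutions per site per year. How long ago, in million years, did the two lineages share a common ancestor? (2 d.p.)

P = 810/2666 ≈ 0.303826 and Q = 523/2666 ≈ 0.196174.
Under the Kimura two-parameter model, d = −½ ln(1 − 2P − Q) − ¼ ln(1 − 2Q).
1 − 2P − Q = 0.196174, giving −½ ln(0.196174) = 0.814377.
1 − 2Q = 0.607652, giving −¼ ln(0.607652) = 0.124538.
d = 0.814377 + 0.124538 = 0.938915.
Under a molecular clock d = 2μt, so t = d/(2μ) = 0.938915 / (2 × 5.0 × 10^-9) = 93.89 million years.

93.89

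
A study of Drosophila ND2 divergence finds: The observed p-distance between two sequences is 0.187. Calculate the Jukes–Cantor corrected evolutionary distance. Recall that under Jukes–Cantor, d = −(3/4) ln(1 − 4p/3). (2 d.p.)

d = −(3/4) ln(1 − 4p/3) = −0.75 ln(1 − 0.249333) = −0.75 ln(0.750667)
  = −0.75 × (-0.286793) = 0.215095 substitutions/site.

0.22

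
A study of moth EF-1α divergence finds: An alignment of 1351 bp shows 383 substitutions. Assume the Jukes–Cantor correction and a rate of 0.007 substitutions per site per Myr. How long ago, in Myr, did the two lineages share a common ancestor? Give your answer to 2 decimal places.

p = 383/1351 ≈ 0.283494.
d = −(3/4) ln(1 − 4p/3) = −0.75 ln(1 − 0.377992) = −0.75 ln(0.622008)
  = −0.75 × (-0.474802) = 0.356102 substitutions/site.
Under a molecular clock d = 2μt, so t = d/(2μ) = 0.356102 / (2 × 0.007) = 25.44 Myr.

25.44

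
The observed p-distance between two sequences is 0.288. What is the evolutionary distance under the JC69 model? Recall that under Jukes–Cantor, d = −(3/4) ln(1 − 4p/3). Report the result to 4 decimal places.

0.3634

d = −(3/4) ln(1 − 4p/3) = −0.75 ln(1 − 0.384) = −0.75 ln(0.616)
  = −0.75 × (-0.484508) = 0.363381 substitutions/site.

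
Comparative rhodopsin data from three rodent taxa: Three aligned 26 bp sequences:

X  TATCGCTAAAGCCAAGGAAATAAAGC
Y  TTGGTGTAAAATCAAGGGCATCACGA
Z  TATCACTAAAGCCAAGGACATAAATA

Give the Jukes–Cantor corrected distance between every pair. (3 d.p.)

X–Y: 12/26 sites differ → p ≈ 0.461538, d = −0.75 ln(1 − 0.615384) = 0.716632 ≈ 0.717.
X–Z: 4/26 sites differ → p ≈ 0.153846, d = −0.75 ln(1 − 0.205128) = 0.172181 ≈ 0.172.
Y–Z: 11/26 sites differ → p ≈ 0.423077, d = −0.75 ln(1 − 0.564103) = 0.622762 ≈ 0.623.

d(X,Y) = 0.717, d(X,Z) = 0.172, d(Y,Z) = 0.623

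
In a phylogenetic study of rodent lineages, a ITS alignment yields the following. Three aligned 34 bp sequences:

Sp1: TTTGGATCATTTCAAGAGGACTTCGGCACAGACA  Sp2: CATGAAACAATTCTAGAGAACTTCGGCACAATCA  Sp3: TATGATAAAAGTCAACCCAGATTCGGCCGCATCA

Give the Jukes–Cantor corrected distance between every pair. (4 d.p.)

Sp1–Sp2: 9/34 sites differ → p ≈ 0.264706, d = −0.75 ln(1 − 0.352941) = 0.326488 ≈ 0.3265.
Sp1–Sp3: 18/34 sites differ → p ≈ 0.529412, d = −0.75 ln(1 − 0.705883) = 0.917833 ≈ 0.9178.
Sp2–Sp3: 13/34 sites differ → p ≈ 0.382353, d = −0.75 ln(1 − 0.509804) = 0.534712 ≈ 0.5347.

d(Sp1,Sp2) = 0.3265, d(Sp1,Sp3) = 0.9178, d(Sp2,Sp3) = 0.5347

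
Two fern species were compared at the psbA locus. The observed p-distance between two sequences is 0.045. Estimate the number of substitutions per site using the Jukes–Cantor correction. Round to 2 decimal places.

d = −(3/4) ln(1 − 4p/3) = −0.75 ln(1 − 0.06) = −0.75 ln(0.94)
  = −0.75 × (-0.061875) = 0.046406 substitutions/site.

0.05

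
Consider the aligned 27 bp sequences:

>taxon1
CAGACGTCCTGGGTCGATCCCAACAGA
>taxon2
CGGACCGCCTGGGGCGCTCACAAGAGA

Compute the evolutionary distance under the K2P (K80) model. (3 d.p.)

Of 27 sites, 1 differences are transitions and 6 are transversions, so P = 1/27 ≈ 0.037037 and Q = 6/27 ≈ 0.222222.
Under the Kimura two-parameter model, d = −½ ln(1 − 2P − Q) − ¼ ln(1 − 2Q).
1 − 2P − Q = 0.703704, giving −½ ln(0.703704) = 0.175699.
1 − 2Q = 0.555556, giving −¼ ln(0.555556) = 0.146946.
d = 0.175699 + 0.146946 = 0.322645.

0.323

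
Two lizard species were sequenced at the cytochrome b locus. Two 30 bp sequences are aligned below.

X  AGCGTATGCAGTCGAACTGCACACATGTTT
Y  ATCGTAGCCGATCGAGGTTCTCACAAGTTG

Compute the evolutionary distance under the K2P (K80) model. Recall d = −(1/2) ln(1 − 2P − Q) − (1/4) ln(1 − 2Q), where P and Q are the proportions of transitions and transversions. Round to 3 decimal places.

Of 30 sites, 3 differences are transitions and 8 are transversions, so P = 3/30 = 0.1 and Q = 8/30 ≈ 0.266667.
Under the Kimura two-parameter model, d = −½ ln(1 − 2P − Q) − ¼ ln(1 − 2Q).
1 − 2P − Q = 0.533333, giving −½ ln(0.533333) = 0.314305.
1 − 2Q = 0.466666, giving −¼ ln(0.466666) = 0.190535.
d = 0.314305 + 0.190535 = 0.504840.

0.505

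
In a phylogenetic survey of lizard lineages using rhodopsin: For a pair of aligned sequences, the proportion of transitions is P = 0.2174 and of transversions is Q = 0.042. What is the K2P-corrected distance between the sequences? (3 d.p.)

0.346

Under the Kimura two-parameter model, d = −½ ln(1 − 2P − Q) − ¼ ln(1 − 2Q).
1 − 2P − Q = 0.5232, giving −½ ln(0.5232) = 0.323896.
1 − 2Q = 0.916, giving −¼ ln(0.916) = 0.021935.
d = 0.323896 + 0.021935 = 0.345831.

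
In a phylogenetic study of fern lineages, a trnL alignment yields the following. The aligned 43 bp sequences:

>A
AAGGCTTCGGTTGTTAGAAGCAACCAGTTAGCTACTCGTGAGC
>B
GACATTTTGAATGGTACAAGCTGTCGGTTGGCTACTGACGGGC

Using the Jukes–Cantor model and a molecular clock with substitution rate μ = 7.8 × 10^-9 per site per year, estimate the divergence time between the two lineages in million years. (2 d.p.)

The sequences differ at 18 of 43 sites, so p = 18/43 ≈ 0.418605.
d = −(3/4) ln(1 − 4p/3) = −0.75 ln(1 − 0.55814) = −0.75 ln(0.44186)
  = −0.75 × (-0.816762) = 0.612572 substitutions/site.
Under a molecular clock d = 2μt, so t = d/(2μ) = 0.612572 / (2 × 7.8 × 10^-9) = 39.27 million years.

39.27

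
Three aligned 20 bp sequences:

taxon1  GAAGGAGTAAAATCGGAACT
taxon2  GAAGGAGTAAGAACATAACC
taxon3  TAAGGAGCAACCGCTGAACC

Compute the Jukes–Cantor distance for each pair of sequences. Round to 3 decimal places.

taxon1–taxon2: 5/20 sites differ → p = 0.25, d = −0.75 ln(1 − 0.333333) = 0.304098 ≈ 0.304.
taxon1–taxon3: 7/20 sites differ → p = 0.35, d = −0.75 ln(1 − 0.466667) = 0.471457 ≈ 0.471.
taxon2–taxon3: 7/20 sites differ → p = 0.35, d = −0.75 ln(1 − 0.466667) = 0.471457 ≈ 0.471.

d(taxon1,taxon2) = 0.304, d(taxon1,taxon3) = 0.471, d(taxon2,taxon3) = 0.471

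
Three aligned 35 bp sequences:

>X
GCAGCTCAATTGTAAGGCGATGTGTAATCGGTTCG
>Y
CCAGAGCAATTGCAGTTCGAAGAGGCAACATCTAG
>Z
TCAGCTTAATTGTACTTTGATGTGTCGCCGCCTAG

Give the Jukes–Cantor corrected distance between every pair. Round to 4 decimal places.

d(X,Y) = 0.7053, d(X,Z) = 0.4582, d(Y,Z) = 0.5716

X–Y: 16/35 sites differ → p ≈ 0.457143, d = −0.75 ln(1 − 0.609524) = 0.705292 ≈ 0.7053.
X–Z: 12/35 sites differ → p ≈ 0.342857, d = −0.75 ln(1 − 0.457143) = 0.458182 ≈ 0.4582.
Y–Z: 14/35 sites differ → p = 0.4, d = −0.75 ln(1 − 0.533333) = 0.571605 ≈ 0.5716.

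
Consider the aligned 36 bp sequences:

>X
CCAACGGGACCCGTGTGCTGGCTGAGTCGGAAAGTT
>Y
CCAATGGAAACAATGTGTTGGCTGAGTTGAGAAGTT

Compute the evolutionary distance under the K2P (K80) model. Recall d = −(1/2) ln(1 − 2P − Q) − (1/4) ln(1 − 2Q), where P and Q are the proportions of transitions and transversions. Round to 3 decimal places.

Of 36 sites, 7 differences are transitions and 2 are transversions, so P = 7/36 ≈ 0.194444 and Q = 2/36 ≈ 0.055556.
Under the Kimura two-parameter model, d = −½ ln(1 − 2P − Q) − ¼ ln(1 − 2Q).
1 − 2P − Q = 0.555556, giving −½ ln(0.555556) = 0.293893.
1 − 2Q = 0.888888, giving −¼ ln(0.888888) = 0.029446.
d = 0.293893 + 0.029446 = 0.323339.

0.323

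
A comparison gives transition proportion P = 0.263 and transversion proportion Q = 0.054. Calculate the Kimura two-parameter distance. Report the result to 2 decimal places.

Under the Kimura two-parameter model, d = −½ ln(1 − 2P − Q) − ¼ ln(1 − 2Q).
1 − 2P − Q = 0.42, giving −½ ln(0.42) = 0.433750.
1 − 2Q = 0.892, giving −¼ ln(0.892) = 0.028572.
d = 0.433750 + 0.028572 = 0.462322.

0.46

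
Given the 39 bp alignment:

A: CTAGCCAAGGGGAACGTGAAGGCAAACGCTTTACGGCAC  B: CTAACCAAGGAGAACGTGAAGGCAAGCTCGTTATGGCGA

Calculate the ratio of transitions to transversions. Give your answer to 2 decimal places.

Transitions are A↔G and C↔T; transversions are all other mismatches.
Transitions: 5. Transversions: 3.
R = 5/3 = 1.666666… ≈ 1.67 (to 2 d.p.).

1.67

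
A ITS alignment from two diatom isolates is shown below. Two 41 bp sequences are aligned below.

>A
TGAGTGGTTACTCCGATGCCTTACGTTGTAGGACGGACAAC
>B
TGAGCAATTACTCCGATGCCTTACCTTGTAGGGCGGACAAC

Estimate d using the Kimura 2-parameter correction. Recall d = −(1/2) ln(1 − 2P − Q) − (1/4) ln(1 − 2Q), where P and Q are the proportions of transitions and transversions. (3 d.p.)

0.136

Of 41 sites, 4 differences are transitions and 1 are transversions, so P = 4/41 ≈ 0.097561 and Q = 1/41 ≈ 0.02439.
Under the Kimura two-parameter model, d = −½ ln(1 − 2P − Q) − ¼ ln(1 − 2Q).
1 − 2P − Q = 0.780488, giving −½ ln(0.780488) = 0.123918.
1 − 2Q = 0.95122, giving −¼ ln(0.95122) = 0.012502.
d = 0.123918 + 0.012502 = 0.136420.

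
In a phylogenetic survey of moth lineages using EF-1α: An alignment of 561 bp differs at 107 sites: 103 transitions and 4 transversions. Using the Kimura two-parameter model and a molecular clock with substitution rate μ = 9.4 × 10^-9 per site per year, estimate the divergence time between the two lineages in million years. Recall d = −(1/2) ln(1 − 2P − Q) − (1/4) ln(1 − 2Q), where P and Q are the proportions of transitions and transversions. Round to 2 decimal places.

P = 103/561 ≈ 0.183601 and Q = 4/561 ≈ 0.00713.
Under the Kimura two-parameter model, d = −½ ln(1 − 2P − Q) − ¼ ln(1 − 2Q).
1 − 2P − Q = 0.625668, giving −½ ln(0.625668) = 0.234468.
1 − 2Q = 0.98574, giving −¼ ln(0.98574) = 0.003591.
d = 0.234468 + 0.003591 = 0.238059.
Under a molecular clock d = 2μt, so t = d/(2μ) = 0.238059 / (2 × 9.4 × 10^-9) = 12.66 million years.

12.66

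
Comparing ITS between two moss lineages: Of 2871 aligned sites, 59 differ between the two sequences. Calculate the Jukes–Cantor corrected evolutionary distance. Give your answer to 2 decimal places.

0.02

p = 59/2871 ≈ 0.02055.
d = −(3/4) ln(1 − 4p/3) = −0.75 ln(1 − 0.0274) = −0.75 ln(0.9726)
  = −0.75 × (-0.027782) = 0.020837 substitutions/site.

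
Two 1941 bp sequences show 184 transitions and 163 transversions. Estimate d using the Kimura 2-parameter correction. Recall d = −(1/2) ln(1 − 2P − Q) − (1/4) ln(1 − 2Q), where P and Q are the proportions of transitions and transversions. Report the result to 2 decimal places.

P = 184/1941 ≈ 0.094796 and Q = 163/1941 ≈ 0.083977.
Under the Kimura two-parameter model, d = −½ ln(1 − 2P − Q) − ¼ ln(1 − 2Q).
1 − 2P − Q = 0.726431, giving −½ ln(0.726431) = 0.159806.
1 − 2Q = 0.832046, giving −¼ ln(0.832046) = 0.045967.
d = 0.159806 + 0.045967 = 0.205773.

0.21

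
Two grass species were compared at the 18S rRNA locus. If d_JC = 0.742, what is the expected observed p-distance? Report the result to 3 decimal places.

p = (3/4)(1 − e^(−4d/3)) = 0.75 × (1 − e^(-0.989333)) = 0.75 × (1 − 0.371825) = 0.471131.

0.471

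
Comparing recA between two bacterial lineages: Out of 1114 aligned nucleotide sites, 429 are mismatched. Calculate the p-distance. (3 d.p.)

0.385

p = 429/1114 = 0.385098… ≈ 0.385 (to 3 d.p.).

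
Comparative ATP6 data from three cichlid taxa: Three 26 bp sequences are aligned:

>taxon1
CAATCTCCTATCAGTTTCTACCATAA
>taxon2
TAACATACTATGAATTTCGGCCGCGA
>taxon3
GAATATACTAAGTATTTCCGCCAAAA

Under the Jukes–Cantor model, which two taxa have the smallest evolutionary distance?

taxon1–taxon2: 11/26 differ, p = 0.423, d = 0.623.
taxon1–taxon3: 10/26 differ, p = 0.385, d = 0.539.
taxon2–taxon3: 8/26 differ, p = 0.308, d = 0.396.
The smallest distance is between taxon2 and taxon3.

taxon2 and taxon3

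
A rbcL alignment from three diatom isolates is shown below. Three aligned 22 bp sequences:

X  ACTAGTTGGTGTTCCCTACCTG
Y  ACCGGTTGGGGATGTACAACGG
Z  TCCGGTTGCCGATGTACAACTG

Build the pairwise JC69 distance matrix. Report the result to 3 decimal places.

X–Y: 10/22 sites differ → p ≈ 0.454545, d = −0.75 ln(1 − 0.60606) = 0.698667 ≈ 0.699.
X–Z: 11/22 sites differ → p = 0.5, d = −0.75 ln(1 − 0.666667) = 0.823960 ≈ 0.824.
Y–Z: 4/22 sites differ → p ≈ 0.181818, d = −0.75 ln(1 − 0.242424) = 0.208224 ≈ 0.208.

d(X,Y) = 0.699, d(X,Z) = 0.824, d(Y,Z) = 0.208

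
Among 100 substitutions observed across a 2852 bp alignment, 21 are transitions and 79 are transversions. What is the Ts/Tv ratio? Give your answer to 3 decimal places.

0.266

R = 21/79 = 0.265822… ≈ 0.266 (to 3 d.p.).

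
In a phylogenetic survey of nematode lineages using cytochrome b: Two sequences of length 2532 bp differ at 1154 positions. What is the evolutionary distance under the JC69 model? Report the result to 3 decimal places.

p = 1154/2532 ≈ 0.455766.
d = −(3/4) ln(1 − 4p/3) = −0.75 ln(1 − 0.607688) = −0.75 ln(0.392312)
  = −0.75 × (-0.935698) = 0.701774 substitutions/site.

0.702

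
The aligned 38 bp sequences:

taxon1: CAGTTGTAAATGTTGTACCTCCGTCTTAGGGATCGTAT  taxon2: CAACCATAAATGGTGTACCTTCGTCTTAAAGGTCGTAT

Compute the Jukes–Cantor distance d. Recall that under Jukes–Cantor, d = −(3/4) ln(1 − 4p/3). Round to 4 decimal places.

The sequences differ at 9 of 38 sites (3, 4, 5, 6, 13, 21, 29, 30, 32), so p = 9/38 ≈ 0.236842.
d = −(3/4) ln(1 − 4p/3) = −0.75 ln(1 − 0.315789) = −0.75 ln(0.684211)
  = −0.75 × (-0.379489) = 0.284617 substitutions/site.

0.2846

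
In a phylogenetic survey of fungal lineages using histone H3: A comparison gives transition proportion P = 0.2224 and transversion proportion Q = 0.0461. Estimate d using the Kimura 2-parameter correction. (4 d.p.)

Under the Kimura two-parameter model, d = −½ ln(1 − 2P − Q) − ¼ ln(1 − 2Q).
1 − 2P − Q = 0.5091, giving −½ ln(0.5091) = 0.337555.
1 − 2Q = 0.9078, giving −¼ ln(0.9078) = 0.024183.
d = 0.337555 + 0.024183 = 0.361738.

0.3617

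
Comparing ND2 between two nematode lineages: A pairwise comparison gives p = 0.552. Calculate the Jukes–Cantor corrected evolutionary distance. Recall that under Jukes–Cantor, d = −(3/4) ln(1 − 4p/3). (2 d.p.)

d = −(3/4) ln(1 − 4p/3) = −0.75 ln(1 − 0.736) = −0.75 ln(0.264)
  = −0.75 × (-1.331806) = 0.998855 substitutions/site.

1.00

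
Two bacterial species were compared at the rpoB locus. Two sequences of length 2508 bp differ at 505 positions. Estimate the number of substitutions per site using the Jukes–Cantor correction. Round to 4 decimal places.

p = 505/2508 ≈ 0.201356.
d = −(3/4) ln(1 − 4p/3) = −0.75 ln(1 − 0.268475) = −0.75 ln(0.731525)
  = −0.75 × (-0.312624) = 0.234468 substitutions/site.

0.2345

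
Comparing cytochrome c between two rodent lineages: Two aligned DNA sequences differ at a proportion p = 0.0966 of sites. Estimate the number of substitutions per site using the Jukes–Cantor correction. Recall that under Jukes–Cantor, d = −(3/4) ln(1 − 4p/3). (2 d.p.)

0.10

d = −(3/4) ln(1 − 4p/3) = −0.75 ln(1 − 0.1288) = −0.75 ln(0.8712)
  = −0.75 × (-0.137884) = 0.103413 substitutions/site.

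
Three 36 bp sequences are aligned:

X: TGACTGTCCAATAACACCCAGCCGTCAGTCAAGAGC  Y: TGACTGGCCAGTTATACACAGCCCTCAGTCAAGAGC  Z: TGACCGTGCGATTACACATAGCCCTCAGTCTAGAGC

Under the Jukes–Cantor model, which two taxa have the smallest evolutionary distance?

X–Y: 6/36 differ, p = 0.167, d = 0.188.
X–Z: 8/36 differ, p = 0.222, d = 0.264.
Y–Z: 8/36 differ, p = 0.222, d = 0.264.
The smallest distance is between X and Y.

X and Y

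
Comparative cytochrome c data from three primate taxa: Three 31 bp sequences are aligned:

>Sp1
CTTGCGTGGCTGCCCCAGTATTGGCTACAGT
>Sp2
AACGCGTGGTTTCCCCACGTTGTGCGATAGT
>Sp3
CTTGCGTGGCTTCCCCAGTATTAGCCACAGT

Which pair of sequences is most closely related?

Sp1–Sp2: 12/31 differ, p = 0.387, d = 0.544.
Sp1–Sp3: 3/31 differ, p = 0.097, d = 0.104.
Sp2–Sp3: 11/31 differ, p = 0.355, d = 0.481.
The smallest distance is between Sp1 and Sp3.

Sp1 and Sp3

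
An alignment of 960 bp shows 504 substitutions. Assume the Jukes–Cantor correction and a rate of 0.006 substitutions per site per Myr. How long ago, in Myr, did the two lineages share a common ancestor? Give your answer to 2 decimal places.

p = 504/960 = 0.525.
d = −(3/4) ln(1 − 4p/3) = −0.75 ln(1 − 0.7) = −0.75 ln(0.3)
  = −0.75 × (-1.203973) = 0.902980 substitutions/site.
Under a molecular clock d = 2μt, so t = d/(2μ) = 0.902980 / (2 × 0.006) = 75.25 Myr.

75.25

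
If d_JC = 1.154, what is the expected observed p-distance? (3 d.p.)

0.589

p = (3/4)(1 − e^(−4d/3)) = 0.75 × (1 − e^(-1.538667)) = 0.75 × (1 − 0.214667) = 0.589000.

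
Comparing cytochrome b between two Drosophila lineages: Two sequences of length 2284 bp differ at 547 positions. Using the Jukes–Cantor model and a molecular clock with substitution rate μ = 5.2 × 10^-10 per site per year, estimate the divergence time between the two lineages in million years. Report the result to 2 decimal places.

277.40

p = 547/2284 ≈ 0.239492.
d = −(3/4) ln(1 − 4p/3) = −0.75 ln(1 − 0.319323) = −0.75 ln(0.680677)
  = −0.75 × (-0.384667) = 0.288500 substitutions/site.
Under a molecular clock d = 2μt, so t = d/(2μ) = 0.288500 / (2 × 5.2 × 10^-10) = 277.40 million years.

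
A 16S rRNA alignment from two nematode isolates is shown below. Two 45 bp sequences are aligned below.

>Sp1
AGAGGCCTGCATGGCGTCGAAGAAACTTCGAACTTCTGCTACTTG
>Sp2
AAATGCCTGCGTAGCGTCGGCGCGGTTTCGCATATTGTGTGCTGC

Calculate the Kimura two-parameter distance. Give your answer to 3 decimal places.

0.696

Of 45 sites, 10 differences are transitions and 10 are transversions, so P = 10/45 ≈ 0.222222 and Q = 10/45 ≈ 0.222222.
Under the Kimura two-parameter model, d = −½ ln(1 − 2P − Q) − ¼ ln(1 − 2Q).
1 − 2P − Q = 0.333334, giving −½ ln(0.333334) = 0.549305.
1 − 2Q = 0.555556, giving −¼ ln(0.555556) = 0.146946.
d = 0.549305 + 0.146946 = 0.696251.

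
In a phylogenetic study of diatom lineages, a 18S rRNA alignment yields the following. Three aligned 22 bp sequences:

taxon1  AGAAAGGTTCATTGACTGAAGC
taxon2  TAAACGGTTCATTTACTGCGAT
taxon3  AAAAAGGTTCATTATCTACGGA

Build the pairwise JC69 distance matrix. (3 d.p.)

taxon1–taxon2: 8/22 sites differ → p ≈ 0.363636, d = −0.75 ln(1 − 0.484848) = 0.497470 ≈ 0.497.
taxon1–taxon3: 7/22 sites differ → p ≈ 0.318182, d = −0.75 ln(1 − 0.424243) = 0.414052 ≈ 0.414.
taxon2–taxon3: 7/22 sites differ → p ≈ 0.318182, d = −0.75 ln(1 − 0.424243) = 0.414052 ≈ 0.414.

d(taxon1,taxon2) = 0.497, d(taxon1,taxon3) = 0.414, d(taxon2,taxon3) = 0.414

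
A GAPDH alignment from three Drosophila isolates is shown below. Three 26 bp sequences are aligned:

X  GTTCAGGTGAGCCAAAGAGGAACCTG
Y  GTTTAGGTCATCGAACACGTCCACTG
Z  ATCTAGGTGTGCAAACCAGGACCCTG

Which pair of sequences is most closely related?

X–Y: 11/26 differ, p = 0.423, d = 0.623.
X–Z: 8/26 differ, p = 0.308, d = 0.396.
Y–Z: 11/26 differ, p = 0.423, d = 0.623.
The smallest distance is between X and Z.

X and Z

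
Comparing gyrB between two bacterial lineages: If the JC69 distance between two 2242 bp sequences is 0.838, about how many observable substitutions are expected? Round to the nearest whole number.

1131

Invert JC69: p = (3/4)(1 − e^(−4d/3)) = 0.75 × (1 − e^(-1.117333)) = 0.75 × (1 − 0.327151) = 0.504637.
Expected differing sites = pL ≈ 0.504637 × 2242 = 1131.396154 ≈ 1131.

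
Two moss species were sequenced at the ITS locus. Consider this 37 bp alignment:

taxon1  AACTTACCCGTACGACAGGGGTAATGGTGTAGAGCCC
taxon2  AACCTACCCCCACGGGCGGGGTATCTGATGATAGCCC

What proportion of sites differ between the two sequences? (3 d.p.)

The sequences differ at 13 of 37 positions.
p = 13/37 = 0.351351… ≈ 0.351 (to 3 d.p.).

0.351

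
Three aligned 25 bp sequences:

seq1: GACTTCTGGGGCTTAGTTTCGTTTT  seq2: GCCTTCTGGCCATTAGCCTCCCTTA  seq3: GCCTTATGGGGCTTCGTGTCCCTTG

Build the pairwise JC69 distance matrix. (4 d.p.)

seq1–seq2: 9/25 sites differ → p = 0.36, d = −0.75 ln(1 − 0.48) = 0.490445 ≈ 0.4904.
seq1–seq3: 7/25 sites differ → p = 0.28, d = −0.75 ln(1 − 0.373333) = 0.350505 ≈ 0.3505.
seq2–seq3: 8/25 sites differ → p = 0.32, d = −0.75 ln(1 − 0.426667) = 0.417216 ≈ 0.4172.

d(seq1,seq2) = 0.4904, d(seq1,seq3) = 0.3505, d(seq2,seq3) = 0.4172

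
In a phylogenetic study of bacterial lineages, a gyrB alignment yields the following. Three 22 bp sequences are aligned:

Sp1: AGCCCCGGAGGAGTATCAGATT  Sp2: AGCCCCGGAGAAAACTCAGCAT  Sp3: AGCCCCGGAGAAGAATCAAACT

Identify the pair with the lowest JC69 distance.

Sp1 and Sp3

Sp1–Sp2: 6/22 differ, p = 0.273, d = 0.339.
Sp1–Sp3: 4/22 differ, p = 0.182, d = 0.208.
Sp2–Sp3: 5/22 differ, p = 0.227, d = 0.271.
The smallest distance is between Sp1 and Sp3.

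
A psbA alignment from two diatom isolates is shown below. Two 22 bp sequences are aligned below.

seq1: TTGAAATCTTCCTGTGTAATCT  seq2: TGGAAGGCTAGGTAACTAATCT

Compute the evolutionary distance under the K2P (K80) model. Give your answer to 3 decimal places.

0.599

Of 22 sites, 2 differences are transitions and 7 are transversions, so P = 2/22 ≈ 0.090909 and Q = 7/22 ≈ 0.318182.
Under the Kimura two-parameter model, d = −½ ln(1 − 2P − Q) − ¼ ln(1 − 2Q).
1 − 2P − Q = 0.5, giving −½ ln(0.5) = 0.346574.
1 − 2Q = 0.363636, giving −¼ ln(0.363636) = 0.252900.
d = 0.346574 + 0.252900 = 0.599474.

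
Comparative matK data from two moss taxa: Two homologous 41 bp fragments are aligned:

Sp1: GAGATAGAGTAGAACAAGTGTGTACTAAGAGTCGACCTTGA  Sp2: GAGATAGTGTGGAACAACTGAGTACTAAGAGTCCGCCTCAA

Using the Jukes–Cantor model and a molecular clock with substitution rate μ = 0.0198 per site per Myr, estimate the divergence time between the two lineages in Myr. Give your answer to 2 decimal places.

5.71

The sequences differ at 8 of 41 sites (8, 11, 18, 21, 34, 35, 39, 40), so p = 8/41 ≈ 0.195122.
d = −(3/4) ln(1 − 4p/3) = −0.75 ln(1 − 0.260163) = −0.75 ln(0.739837)
  = −0.75 × (-0.301325) = 0.225994 substitutions/site.
Under a molecular clock d = 2μt, so t = d/(2μ) = 0.225994 / (2 × 0.0198) = 5.71 Myr.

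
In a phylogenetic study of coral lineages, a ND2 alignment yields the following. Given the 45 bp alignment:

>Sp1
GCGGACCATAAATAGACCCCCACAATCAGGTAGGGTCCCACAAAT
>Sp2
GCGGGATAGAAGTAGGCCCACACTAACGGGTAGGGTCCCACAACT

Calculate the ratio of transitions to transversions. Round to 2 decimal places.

0.83

Transitions are A↔G and C↔T; transversions are all other mismatches.
Transitions: 5. Transversions: 6.
R = 5/6 = 0.833333… ≈ 0.83 (to 2 d.p.).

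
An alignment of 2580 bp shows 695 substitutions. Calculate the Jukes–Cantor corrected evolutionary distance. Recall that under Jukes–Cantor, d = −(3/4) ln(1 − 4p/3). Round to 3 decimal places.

p = 695/2580 ≈ 0.26938.
d = −(3/4) ln(1 − 4p/3) = −0.75 ln(1 − 0.359173) = −0.75 ln(0.640827)
  = −0.75 × (-0.444996) = 0.333747 substitutions/site.

0.334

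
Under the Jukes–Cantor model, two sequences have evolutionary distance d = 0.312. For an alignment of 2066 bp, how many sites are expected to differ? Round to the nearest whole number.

527

Invert JC69: p = (3/4)(1 − e^(−4d/3)) = 0.75 × (1 − e^(-0.416)) = 0.75 × (1 − 0.659680) = 0.255240.
Expected differing sites = pL ≈ 0.255240 × 2066 = 527.32584 ≈ 527.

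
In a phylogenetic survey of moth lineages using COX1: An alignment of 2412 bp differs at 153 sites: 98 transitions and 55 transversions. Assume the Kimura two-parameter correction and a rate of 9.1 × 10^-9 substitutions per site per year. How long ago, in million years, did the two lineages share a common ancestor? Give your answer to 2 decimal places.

3.66

P = 98/2412 ≈ 0.04063 and Q = 55/2412 ≈ 0.022803.
Under the Kimura two-parameter model, d = −½ ln(1 − 2P − Q) − ¼ ln(1 − 2Q).
1 − 2P − Q = 0.895937, giving −½ ln(0.895937) = 0.054943.
1 − 2Q = 0.954394, giving −¼ ln(0.954394) = 0.011670.
d = 0.054943 + 0.011670 = 0.066613.
Under a molecular clock d = 2μt, so t = d/(2μ) = 0.066613 / (2 × 9.1 × 10^-9) = 3.66 million years.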